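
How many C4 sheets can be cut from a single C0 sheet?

C0 = 917 × 1297 mm; C4 = 229 × 324 mm.
Each halving step doubles the count; 4 steps from C0 to C4.
2^4 = 16.

16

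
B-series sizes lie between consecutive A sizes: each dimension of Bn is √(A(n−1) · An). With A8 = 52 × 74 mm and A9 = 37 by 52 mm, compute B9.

44 × 62 mm

Short side: √(52 · 37) = √1924 ≈ 43.9 → 44 mm
Long side: √(74 · 52) = √3848 ≈ 62.0 → 62 mm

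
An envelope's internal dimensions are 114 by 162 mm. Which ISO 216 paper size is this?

C6 (114 × 162 mm)

Aspect ratio 162/114 ≈ 1.421 — close to the ISO √2 ≈ 1.414.
In the C-series (envelope sizes, between A and B): C6 = 114 × 162 mm.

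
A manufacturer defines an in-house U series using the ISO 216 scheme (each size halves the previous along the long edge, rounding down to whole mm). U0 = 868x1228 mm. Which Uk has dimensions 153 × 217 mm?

U5

U0: 868 × 1228 mm
U1: 614 × 868 mm
U2: 434 × 614 mm
U3: 307 × 434 mm
U4: 217 × 307 mm
U5: 153 × 217 mm
U6: 108 × 153 mm
→ matches U5.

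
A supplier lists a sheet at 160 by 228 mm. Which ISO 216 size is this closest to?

C5 (162 × 229 mm)

Aspect ratio 228/160 ≈ 1.425 — close to the ISO √2 ≈ 1.414.
In the C-series (envelope sizes, between A and B): C5 = 162 × 229 mm.
Off by 3 mm total — nearest standard size.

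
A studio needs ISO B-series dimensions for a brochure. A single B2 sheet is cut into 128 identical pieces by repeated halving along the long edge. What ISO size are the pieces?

B9

128 = 2^7, so 7 halving steps.
B2 → B3 → … → B9 after 7 steps.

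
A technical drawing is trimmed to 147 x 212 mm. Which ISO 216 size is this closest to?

Aspect ratio 212/147 ≈ 1.442 (ISO target is √2 ≈ 1.414).
In the A-series (A0 area = 1 m²): A5 = 148 × 210 mm.
Off by 3 mm total — nearest standard size.

A5 (148 × 210 mm)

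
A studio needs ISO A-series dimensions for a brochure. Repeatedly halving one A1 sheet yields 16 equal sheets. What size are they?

A5

16 = 2^4, so 4 halving steps.
A1 → A2 → … → A5 after 4 steps.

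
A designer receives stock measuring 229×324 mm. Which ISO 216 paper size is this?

Aspect ratio 324/229 ≈ 1.415 — close to the ISO √2 ≈ 1.414.
In the C-series (envelope sizes, between A and B): C4 = 229 × 324 mm.

C4 (229 × 324 mm)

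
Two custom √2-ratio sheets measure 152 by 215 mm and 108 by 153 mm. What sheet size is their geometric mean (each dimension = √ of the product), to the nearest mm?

Short side: √(152 · 108) = √16416 ≈ 128.1 → 128 mm
Long side: √(215 · 153) = √32895 ≈ 181.4 → 181 mm

128 × 181 mm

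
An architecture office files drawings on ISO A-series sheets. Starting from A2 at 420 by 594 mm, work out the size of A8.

A3: ⌊594/2⌋ × 420 = 297 × 420 mm
A4: ⌊420/2⌋ × 297 = 210 × 297 mm
A5: ⌊297/2⌋ × 210 = 148 × 210 mm
A6: ⌊210/2⌋ × 148 = 105 × 148 mm
A7: ⌊148/2⌋ × 105 = 74 × 105 mm
A8: ⌊105/2⌋ × 74 = 52 × 74 mm

52 × 74 mm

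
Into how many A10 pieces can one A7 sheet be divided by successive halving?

A7 = 74 × 105 mm; A10 = 26 × 37 mm.
Each halving step doubles the count; 3 steps from A7 to A10.
2^3 = 8.

8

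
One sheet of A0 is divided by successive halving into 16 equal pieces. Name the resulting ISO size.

16 = 2^4, so 4 halving steps.
A0 → A1 → … → A4 after 4 steps.

A4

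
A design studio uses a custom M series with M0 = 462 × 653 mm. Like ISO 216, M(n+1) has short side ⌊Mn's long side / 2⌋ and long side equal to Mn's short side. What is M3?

M1: ⌊653/2⌋ × 462 = 326 × 462 mm
M2: ⌊462/2⌋ × 326 = 231 × 326 mm
M3: ⌊326/2⌋ × 231 = 163 × 231 mm

163 × 231 mm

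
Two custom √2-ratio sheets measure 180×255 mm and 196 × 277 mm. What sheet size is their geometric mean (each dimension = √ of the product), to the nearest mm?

188 × 266 mm

Short side: √(180 · 196) = √35280 ≈ 187.8 → 188 mm
Long side: √(255 · 277) = √70635 ≈ 265.8 → 266 mm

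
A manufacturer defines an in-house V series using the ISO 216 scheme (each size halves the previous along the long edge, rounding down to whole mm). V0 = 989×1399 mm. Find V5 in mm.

V1 = 699 × 989 mm (from V0 by 1 halving).
V2: ⌊989/2⌋ × 699 = 494 × 699 mm
V3: ⌊699/2⌋ × 494 = 349 × 494 mm
V4: ⌊494/2⌋ × 349 = 247 × 349 mm
V5: ⌊349/2⌋ × 247 = 174 × 247 mm

174 × 247 mm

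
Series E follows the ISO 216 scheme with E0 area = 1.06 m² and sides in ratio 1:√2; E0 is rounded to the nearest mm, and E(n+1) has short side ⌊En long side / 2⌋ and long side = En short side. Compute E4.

216 × 306 mm

Let E0's short side be w mm. w · w√2 = 1.06 m² = 1,060,000 mm², so w ≈ 865.8 mm and w√2 ≈ 1224.4 mm → E0 = 866 × 1224 mm.
E1: ⌊1224/2⌋ × 866 = 612 × 866 mm
E2: ⌊866/2⌋ × 612 = 433 × 612 mm
E3: ⌊612/2⌋ × 433 = 306 × 433 mm
E4: ⌊433/2⌋ × 306 = 216 × 306 mm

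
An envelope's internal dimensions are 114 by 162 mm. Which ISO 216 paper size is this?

C6 (114 × 162 mm)

Aspect ratio 162/114 ≈ 1.421 — close to the ISO √2 ≈ 1.414.
In the C-series (envelope sizes, between A and B): C6 = 114 × 162 mm.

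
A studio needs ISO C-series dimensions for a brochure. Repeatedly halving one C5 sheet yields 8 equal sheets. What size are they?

8 = 2^3, so 3 halving steps.
C5 → C6 → … → C8 after 3 steps.

C8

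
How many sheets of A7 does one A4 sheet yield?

8

Each ISO step halves the sheet: 1 × A4 → 2 × A5 → 4 × A6 → 8 × A7
From A4 to A7 is 3 halving steps: 2^3 = 8.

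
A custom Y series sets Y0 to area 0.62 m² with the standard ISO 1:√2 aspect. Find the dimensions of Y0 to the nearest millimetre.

662 × 936 mm

Let the short side be w mm. Then w · w√2 = 0.62 m² = 620,000 mm².
w² = 620,000/√2, so w ≈ 662.1 mm; long side = w√2 ≈ 936.4 mm.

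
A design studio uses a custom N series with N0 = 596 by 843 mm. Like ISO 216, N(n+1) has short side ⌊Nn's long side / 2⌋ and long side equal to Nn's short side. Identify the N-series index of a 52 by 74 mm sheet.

N0: 596 × 843 mm
N1: 421 × 596 mm
N2: 298 × 421 mm
N3: 210 × 298 mm
N4: 149 × 210 mm
N5: 105 × 149 mm
N6: 74 × 105 mm
N7: 52 × 74 mm
N8: 37 × 52 mm
→ matches N7.

N7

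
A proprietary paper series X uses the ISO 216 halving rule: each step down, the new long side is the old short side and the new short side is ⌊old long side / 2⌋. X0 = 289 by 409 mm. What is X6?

X1 = 204 × 289 mm (from X0 by 1 halving).
X2: ⌊289/2⌋ × 204 = 144 × 204 mm
X3: ⌊204/2⌋ × 144 = 102 × 144 mm
X4: ⌊144/2⌋ × 102 = 72 × 102 mm
X5: ⌊102/2⌋ × 72 = 51 × 72 mm
X6: ⌊72/2⌋ × 51 = 36 × 51 mm

36 × 51 mm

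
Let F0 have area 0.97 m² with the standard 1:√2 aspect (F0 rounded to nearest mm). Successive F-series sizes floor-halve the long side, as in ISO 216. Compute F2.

414 × 585 mm

Let F0's short side be w mm. w · w√2 = 0.97 m² = 970,000 mm², so w ≈ 828.2 mm and w√2 ≈ 1171.2 mm → F0 = 828 × 1171 mm.
F1: ⌊1171/2⌋ × 828 = 585 × 828 mm
F2: ⌊828/2⌋ × 585 = 414 × 585 mm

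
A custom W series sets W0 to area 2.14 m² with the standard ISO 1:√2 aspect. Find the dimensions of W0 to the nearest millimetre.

Let the short side be w mm. Then w · w√2 = 2.14 m² = 2,140,000 mm².
w² = 2,140,000/√2, so w ≈ 1230.1 mm; long side = w√2 ≈ 1739.7 mm.

1230 × 1740 mm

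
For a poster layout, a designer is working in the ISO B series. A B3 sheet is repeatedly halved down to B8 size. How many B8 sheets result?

Each ISO step halves the sheet: 1 × B3 → 2 × B4 → 4 × B5 → 8 × B6 → …
From B3 to B8 is 5 halving steps: 2^5 = 32.

32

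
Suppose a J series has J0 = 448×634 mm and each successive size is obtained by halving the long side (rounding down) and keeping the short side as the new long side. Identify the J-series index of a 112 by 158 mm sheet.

J4

J0: 448 × 634 mm
J1: 317 × 448 mm
J2: 224 × 317 mm
J3: 158 × 224 mm
J4: 112 × 158 mm
J5: 79 × 112 mm
→ matches J4.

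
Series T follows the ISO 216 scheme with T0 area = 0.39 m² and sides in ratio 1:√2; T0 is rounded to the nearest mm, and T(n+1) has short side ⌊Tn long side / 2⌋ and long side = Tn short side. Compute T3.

Let T0's short side be w mm. w · w√2 = 0.39 m² = 390,000 mm², so w ≈ 525.1 mm and w√2 ≈ 742.7 mm → T0 = 525 × 743 mm.
T1: ⌊743/2⌋ × 525 = 371 × 525 mm
T2: ⌊525/2⌋ × 371 = 262 × 371 mm
T3: ⌊371/2⌋ × 262 = 185 × 262 mm

185 × 262 mm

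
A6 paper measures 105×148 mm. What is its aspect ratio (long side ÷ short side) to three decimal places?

148 / 105 = 1.410
ISO 216 targets √2 ≈ 1.414; the -0.005 deviation is from mm rounding.

1.410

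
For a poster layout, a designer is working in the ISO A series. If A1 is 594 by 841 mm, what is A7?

A2: ⌊841/2⌋ × 594 = 420 × 594 mm
A3: ⌊594/2⌋ × 420 = 297 × 420 mm
A4: ⌊420/2⌋ × 297 = 210 × 297 mm
A5: ⌊297/2⌋ × 210 = 148 × 210 mm
A6: ⌊210/2⌋ × 148 = 105 × 148 mm
A7: ⌊148/2⌋ × 105 = 74 × 105 mm

74 × 105 mm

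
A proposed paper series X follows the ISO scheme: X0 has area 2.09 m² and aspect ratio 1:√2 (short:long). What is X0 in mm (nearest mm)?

1216 × 1719 mm

Let the short side be w mm. Then w · w√2 = 2.09 m² = 2,090,000 mm².
w² = 2,090,000/√2, so w ≈ 1215.7 mm; long side = w√2 ≈ 1719.2 mm.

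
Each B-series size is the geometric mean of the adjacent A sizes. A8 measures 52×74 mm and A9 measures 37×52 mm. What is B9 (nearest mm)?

Short side: √(52 · 37) = √1924 ≈ 43.9 → 44 mm
Long side: √(74 · 52) = √3848 ≈ 62.0 → 62 mm

44 × 62 mm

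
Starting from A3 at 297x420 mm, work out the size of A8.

A4: ⌊420/2⌋ × 297 = 210 × 297 mm
A5: ⌊297/2⌋ × 210 = 148 × 210 mm
A6: ⌊210/2⌋ × 148 = 105 × 148 mm
A7: ⌊148/2⌋ × 105 = 74 × 105 mm
A8: ⌊105/2⌋ × 74 = 52 × 74 mm

52 × 74 mm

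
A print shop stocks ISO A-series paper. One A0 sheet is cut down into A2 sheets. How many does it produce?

4

Each ISO step halves the sheet: 1 × A0 → 2 × A1 → 4 × A2
From A0 to A2 is 2 halving steps: 2^2 = 4.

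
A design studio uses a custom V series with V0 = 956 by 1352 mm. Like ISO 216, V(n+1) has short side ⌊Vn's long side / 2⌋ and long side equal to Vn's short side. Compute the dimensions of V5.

169 × 239 mm

V1: ⌊1352/2⌋ × 956 = 676 × 956 mm
V2: ⌊956/2⌋ × 676 = 478 × 676 mm
V3: ⌊676/2⌋ × 478 = 338 × 478 mm
V4: ⌊478/2⌋ × 338 = 239 × 338 mm
V5: ⌊338/2⌋ × 239 = 169 × 239 mm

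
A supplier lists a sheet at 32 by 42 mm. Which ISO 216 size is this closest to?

Aspect ratio 42/32 ≈ 1.312 (ISO target is √2 ≈ 1.414).
In the B-series (B0 = 1000 × 1414 mm): B10 = 31 × 44 mm.
Off by 3 mm total — nearest standard size.

B10 (31 × 44 mm)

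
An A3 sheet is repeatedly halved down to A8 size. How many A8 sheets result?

Each ISO step halves the sheet: 1 × A3 → 2 × A4 → 4 × A5 → 8 × A6 → …
From A3 to A8 is 5 halving steps: 2^5 = 32.

32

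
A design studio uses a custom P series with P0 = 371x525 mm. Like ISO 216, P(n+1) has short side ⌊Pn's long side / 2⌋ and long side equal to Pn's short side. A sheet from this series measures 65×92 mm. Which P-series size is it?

P5

P0: 371 × 525 mm
P1: 262 × 371 mm
P2: 185 × 262 mm
P3: 131 × 185 mm
P4: 92 × 131 mm
P5: 65 × 92 mm
P6: 46 × 65 mm
→ matches P5.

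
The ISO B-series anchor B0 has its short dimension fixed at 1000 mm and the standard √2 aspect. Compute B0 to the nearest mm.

1000 × 1414 mm

Short side = 1000 mm; long side = 1000√2 ≈ 1414.2 mm.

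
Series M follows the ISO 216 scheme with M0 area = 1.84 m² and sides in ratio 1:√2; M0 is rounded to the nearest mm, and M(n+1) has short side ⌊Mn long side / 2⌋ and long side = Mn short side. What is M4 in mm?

Let M0's short side be w mm. w · w√2 = 1.84 m² = 1,840,000 mm², so w ≈ 1140.6 mm and w√2 ≈ 1613.1 mm → M0 = 1141 × 1613 mm.
M1: ⌊1613/2⌋ × 1141 = 806 × 1141 mm
M2: ⌊1141/2⌋ × 806 = 570 × 806 mm
M3: ⌊806/2⌋ × 570 = 403 × 570 mm
M4: ⌊570/2⌋ × 403 = 285 × 403 mm

285 × 403 mm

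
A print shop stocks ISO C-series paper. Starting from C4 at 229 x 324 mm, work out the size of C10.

C5: ⌊324/2⌋ × 229 = 162 × 229 mm
C6: ⌊229/2⌋ × 162 = 114 × 162 mm
C7: ⌊162/2⌋ × 114 = 81 × 114 mm
C8: ⌊114/2⌋ × 81 = 57 × 81 mm
C9: ⌊81/2⌋ × 57 = 40 × 57 mm
C10: ⌊57/2⌋ × 40 = 28 × 40 mm

28 × 40 mm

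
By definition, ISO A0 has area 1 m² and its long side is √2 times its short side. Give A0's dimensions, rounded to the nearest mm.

Let the short side be w mm. Then the long side is w√2 and w · w√2 = 10⁶ mm².
w² = 10⁶/√2, so w = 1000 / 2^(1/4) ≈ 840.9 mm; long side = 1000 · 2^(1/4) ≈ 1189.2 mm.

841 × 1189 mm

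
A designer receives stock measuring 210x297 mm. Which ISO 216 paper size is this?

A4 (210 × 297 mm)

Aspect ratio 297/210 ≈ 1.414 — close to the ISO √2 ≈ 1.414.
In the A-series (A0 area = 1 m²): A4 = 210 × 297 mm.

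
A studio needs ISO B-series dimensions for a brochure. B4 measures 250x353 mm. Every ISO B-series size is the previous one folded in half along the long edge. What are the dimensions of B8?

B5: ⌊353/2⌋ × 250 = 176 × 250 mm
B6: ⌊250/2⌋ × 176 = 125 × 176 mm
B7: ⌊176/2⌋ × 125 = 88 × 125 mm
B8: ⌊125/2⌋ × 88 = 62 × 88 mm

62 × 88 mm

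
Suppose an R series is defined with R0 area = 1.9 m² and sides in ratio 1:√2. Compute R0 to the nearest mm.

Let the short side be w mm. Then w · w√2 = 1.9 m² = 1,900,000 mm².
w² = 1,900,000/√2, so w ≈ 1159.1 mm; long side = w√2 ≈ 1639.2 mm.

1159 × 1639 mm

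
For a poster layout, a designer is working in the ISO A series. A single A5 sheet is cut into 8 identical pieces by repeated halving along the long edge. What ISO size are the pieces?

A8

8 = 2^3, so 3 halving steps.
A5 → A6 → … → A8 after 3 steps.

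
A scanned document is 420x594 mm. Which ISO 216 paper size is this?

A2 (420 × 594 mm)

Aspect ratio 594/420 ≈ 1.414 — close to the ISO √2 ≈ 1.414.
In the A-series (A0 area = 1 m²): A2 = 420 × 594 mm.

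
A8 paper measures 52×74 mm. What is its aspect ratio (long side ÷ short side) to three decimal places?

74 / 52 = 1.423
ISO 216 targets √2 ≈ 1.414; the +0.009 deviation is from mm rounding.

1.423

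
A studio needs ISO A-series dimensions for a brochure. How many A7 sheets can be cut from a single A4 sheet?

8

Each ISO step halves the sheet: 1 × A4 → 2 × A5 → 4 × A6 → 8 × A7
From A4 to A7 is 3 halving steps: 2^3 = 8.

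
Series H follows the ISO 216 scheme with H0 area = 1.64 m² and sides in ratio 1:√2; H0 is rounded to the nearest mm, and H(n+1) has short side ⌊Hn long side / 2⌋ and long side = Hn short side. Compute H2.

538 × 761 mm

Let H0's short side be w mm. w · w√2 = 1.64 m² = 1,640,000 mm², so w ≈ 1076.9 mm and w√2 ≈ 1522.9 mm → H0 = 1077 × 1523 mm.
H1: ⌊1523/2⌋ × 1077 = 761 × 1077 mm
H2: ⌊1077/2⌋ × 761 = 538 × 761 mm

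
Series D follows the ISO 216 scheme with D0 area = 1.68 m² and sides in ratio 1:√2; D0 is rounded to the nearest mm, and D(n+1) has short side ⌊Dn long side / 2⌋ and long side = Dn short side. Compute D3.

385 × 545 mm

Let D0's short side be w mm. w · w√2 = 1.68 m² = 1,680,000 mm², so w ≈ 1089.9 mm and w√2 ≈ 1541.4 mm → D0 = 1090 × 1541 mm.
D1: ⌊1541/2⌋ × 1090 = 770 × 1090 mm
D2: ⌊1090/2⌋ × 770 = 545 × 770 mm
D3: ⌊770/2⌋ × 545 = 385 × 545 mm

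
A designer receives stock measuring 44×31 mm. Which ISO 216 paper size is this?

Aspect ratio 44/31 ≈ 1.419 — close to the ISO √2 ≈ 1.414.
In the B-series (B0 = 1000 × 1414 mm): B10 = 31 × 44 mm.

B10 (31 × 44 mm)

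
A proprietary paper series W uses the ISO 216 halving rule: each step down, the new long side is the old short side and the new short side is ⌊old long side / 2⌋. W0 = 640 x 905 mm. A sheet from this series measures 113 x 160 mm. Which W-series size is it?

W5

W0: 640 × 905 mm
W1: 452 × 640 mm
W2: 320 × 452 mm
W3: 226 × 320 mm
W4: 160 × 226 mm
W5: 113 × 160 mm
W6: 80 × 113 mm
→ matches W5.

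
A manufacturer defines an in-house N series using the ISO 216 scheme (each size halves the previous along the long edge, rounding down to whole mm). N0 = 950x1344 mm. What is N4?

N1: ⌊1344/2⌋ × 950 = 672 × 950 mm
N2: ⌊950/2⌋ × 672 = 475 × 672 mm
N3: ⌊672/2⌋ × 475 = 336 × 475 mm
N4: ⌊475/2⌋ × 336 = 237 × 336 mm

237 × 336 mm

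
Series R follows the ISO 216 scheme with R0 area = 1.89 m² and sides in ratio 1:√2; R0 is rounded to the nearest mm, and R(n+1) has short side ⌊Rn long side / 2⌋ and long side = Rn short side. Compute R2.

Let R0's short side be w mm. w · w√2 = 1.89 m² = 1,890,000 mm², so w ≈ 1156.0 mm and w√2 ≈ 1634.9 mm → R0 = 1156 × 1635 mm.
R1: ⌊1635/2⌋ × 1156 = 817 × 1156 mm
R2: ⌊1156/2⌋ × 817 = 578 × 817 mm

578 × 817 mm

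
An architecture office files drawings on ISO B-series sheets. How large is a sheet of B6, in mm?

125 × 176 mm

B0 = 1000 × 1414 mm (B0 has a 1000 mm short side, aspect 1:√2).
B1: ⌊1414/2⌋ × 1000 = 707 × 1000 mm
B2: ⌊1000/2⌋ × 707 = 500 × 707 mm
B3: ⌊707/2⌋ × 500 = 353 × 500 mm
B4: ⌊500/2⌋ × 353 = 250 × 353 mm
B5: ⌊353/2⌋ × 250 = 176 × 250 mm
B6: ⌊250/2⌋ × 176 = 125 × 176 mm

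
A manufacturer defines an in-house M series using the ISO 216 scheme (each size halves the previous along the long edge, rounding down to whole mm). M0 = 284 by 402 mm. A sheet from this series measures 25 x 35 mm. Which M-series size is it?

M0: 284 × 402 mm
M1: 201 × 284 mm
M2: 142 × 201 mm
M3: 100 × 142 mm
M4: 71 × 100 mm
M5: 50 × 71 mm
M6: 35 × 50 mm
M7: 25 × 35 mm
M8: 17 × 25 mm
→ matches M7.

M7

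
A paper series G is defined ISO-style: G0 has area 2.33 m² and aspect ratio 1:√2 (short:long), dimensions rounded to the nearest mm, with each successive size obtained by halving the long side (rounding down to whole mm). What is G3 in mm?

453 × 642 mm

Let G0's short side be w mm. w · w√2 = 2.33 m² = 2,330,000 mm², so w ≈ 1283.6 mm and w√2 ≈ 1815.2 mm → G0 = 1284 × 1815 mm.
G1: ⌊1815/2⌋ × 1284 = 907 × 1284 mm
G2: ⌊1284/2⌋ × 907 = 642 × 907 mm
G3: ⌊907/2⌋ × 642 = 453 × 642 mm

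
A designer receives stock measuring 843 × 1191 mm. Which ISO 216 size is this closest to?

Aspect ratio 1191/843 ≈ 1.413 — close to the ISO √2 ≈ 1.414.
In the A-series (A0 area = 1 m²): A0 = 841 × 1189 mm.
Off by 4 mm total — nearest standard size.

A0 (841 × 1189 mm)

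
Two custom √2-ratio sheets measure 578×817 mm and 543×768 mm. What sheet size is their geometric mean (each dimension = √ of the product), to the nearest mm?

560 × 792 mm

Short side: √(578 · 543) = √313854 ≈ 560.2 → 560 mm
Long side: √(817 · 768) = √627456 ≈ 792.1 → 792 mm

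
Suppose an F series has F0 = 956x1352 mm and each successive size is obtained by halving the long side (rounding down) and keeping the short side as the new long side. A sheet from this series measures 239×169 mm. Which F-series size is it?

F5

F0: 956 × 1352 mm
F1: 676 × 956 mm
F2: 478 × 676 mm
F3: 338 × 478 mm
F4: 239 × 338 mm
F5: 169 × 239 mm
F6: 119 × 169 mm
→ matches F5.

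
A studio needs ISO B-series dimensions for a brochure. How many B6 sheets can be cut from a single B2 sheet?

B2 = 500 × 707 mm; B6 = 125 × 176 mm.
Each halving step doubles the count; 4 steps from B2 to B6.
2^4 = 16.

16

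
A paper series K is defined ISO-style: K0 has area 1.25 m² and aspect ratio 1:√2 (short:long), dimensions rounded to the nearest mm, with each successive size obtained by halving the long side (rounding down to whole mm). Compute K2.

Let K0's short side be w mm. w · w√2 = 1.25 m² = 1,250,000 mm², so w ≈ 940.2 mm and w√2 ≈ 1329.6 mm → K0 = 940 × 1330 mm.
K1: ⌊1330/2⌋ × 940 = 665 × 940 mm
K2: ⌊940/2⌋ × 665 = 470 × 665 mm

470 × 665 mm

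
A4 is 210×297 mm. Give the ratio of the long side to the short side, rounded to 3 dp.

297 / 210 = 1.414
Matches √2 ≈ 1.414 — the ISO 216 defining ratio.

1.414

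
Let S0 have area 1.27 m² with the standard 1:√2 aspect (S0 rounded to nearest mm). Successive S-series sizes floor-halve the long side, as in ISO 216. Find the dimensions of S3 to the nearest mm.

335 × 474 mm

Let S0's short side be w mm. w · w√2 = 1.27 m² = 1,270,000 mm², so w ≈ 947.6 mm and w√2 ≈ 1340.2 mm → S0 = 948 × 1340 mm.
S1: ⌊1340/2⌋ × 948 = 670 × 948 mm
S2: ⌊948/2⌋ × 670 = 474 × 670 mm
S3: ⌊670/2⌋ × 474 = 335 × 474 mm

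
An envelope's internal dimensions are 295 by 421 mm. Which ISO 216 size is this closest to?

Aspect ratio 421/295 ≈ 1.427 — close to the ISO √2 ≈ 1.414.
In the A-series (A0 area = 1 m²): A3 = 297 × 420 mm.
Off by 3 mm total — nearest standard size.

A3 (297 × 420 mm)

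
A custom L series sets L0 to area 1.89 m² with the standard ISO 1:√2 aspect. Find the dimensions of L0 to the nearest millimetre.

1156 × 1635 mm

Let the short side be w mm. Then w · w√2 = 1.89 m² = 1,890,000 mm².
w² = 1,890,000/√2, so w ≈ 1156.0 mm; long side = w√2 ≈ 1634.9 mm.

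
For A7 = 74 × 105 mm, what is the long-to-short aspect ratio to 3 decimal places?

1.419

105 / 74 = 1.419
ISO 216 targets √2 ≈ 1.414; the +0.005 deviation is from mm rounding.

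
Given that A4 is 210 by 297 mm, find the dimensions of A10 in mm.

26 × 37 mm

A5: ⌊297/2⌋ × 210 = 148 × 210 mm
A6: ⌊210/2⌋ × 148 = 105 × 148 mm
A7: ⌊148/2⌋ × 105 = 74 × 105 mm
A8: ⌊105/2⌋ × 74 = 52 × 74 mm
A9: ⌊74/2⌋ × 52 = 37 × 52 mm
A10: ⌊52/2⌋ × 37 = 26 × 37 mm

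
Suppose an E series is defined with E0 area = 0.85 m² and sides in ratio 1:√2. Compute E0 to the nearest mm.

775 × 1096 mm

Let the short side be w mm. Then w · w√2 = 0.85 m² = 850,000 mm².
w² = 850,000/√2, so w ≈ 775.3 mm; long side = w√2 ≈ 1096.4 mm.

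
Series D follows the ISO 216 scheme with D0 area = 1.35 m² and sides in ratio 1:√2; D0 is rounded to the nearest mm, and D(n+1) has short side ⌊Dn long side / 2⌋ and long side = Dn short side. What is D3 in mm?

345 × 488 mm

Let D0's short side be w mm. w · w√2 = 1.35 m² = 1,350,000 mm², so w ≈ 977.0 mm and w√2 ≈ 1381.7 mm → D0 = 977 × 1382 mm.
D1: ⌊1382/2⌋ × 977 = 691 × 977 mm
D2: ⌊977/2⌋ × 691 = 488 × 691 mm
D3: ⌊691/2⌋ × 488 = 345 × 488 mm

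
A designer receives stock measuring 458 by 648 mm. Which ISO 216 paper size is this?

C2 (458 × 648 mm)

Aspect ratio 648/458 ≈ 1.415 — close to the ISO √2 ≈ 1.414.
In the C-series (envelope sizes, between A and B): C2 = 458 × 648 mm.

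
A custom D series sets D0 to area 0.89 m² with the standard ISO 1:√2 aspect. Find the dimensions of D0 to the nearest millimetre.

793 × 1122 mm

Let the short side be w mm. Then w · w√2 = 0.89 m² = 890,000 mm².
w² = 890,000/√2, so w ≈ 793.3 mm; long side = w√2 ≈ 1121.9 mm.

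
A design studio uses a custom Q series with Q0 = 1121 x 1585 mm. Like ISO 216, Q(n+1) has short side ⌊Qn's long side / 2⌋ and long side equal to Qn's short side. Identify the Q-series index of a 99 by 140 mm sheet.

Q0: 1121 × 1585 mm
Q1: 792 × 1121 mm
Q2: 560 × 792 mm
Q3: 396 × 560 mm
Q4: 280 × 396 mm
Q5: 198 × 280 mm
Q6: 140 × 198 mm
Q7: 99 × 140 mm
Q8: 70 × 99 mm
→ matches Q7.

Q7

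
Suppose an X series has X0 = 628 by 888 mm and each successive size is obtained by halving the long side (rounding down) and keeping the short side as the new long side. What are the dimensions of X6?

78 × 111 mm

X1 = 444 × 628 mm (from X0 by 1 halving).
X2: ⌊628/2⌋ × 444 = 314 × 444 mm
X3: ⌊444/2⌋ × 314 = 222 × 314 mm
X4: ⌊314/2⌋ × 222 = 157 × 222 mm
X5: ⌊222/2⌋ × 157 = 111 × 157 mm
X6: ⌊157/2⌋ × 111 = 78 × 111 mm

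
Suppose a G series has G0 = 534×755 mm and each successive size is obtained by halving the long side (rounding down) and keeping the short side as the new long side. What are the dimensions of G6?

G1: ⌊755/2⌋ × 534 = 377 × 534 mm
G2: ⌊534/2⌋ × 377 = 267 × 377 mm
G3: ⌊377/2⌋ × 267 = 188 × 267 mm
G4: ⌊267/2⌋ × 188 = 133 × 188 mm
G5: ⌊188/2⌋ × 133 = 94 × 133 mm
G6: ⌊133/2⌋ × 94 = 66 × 94 mm

66 × 94 mm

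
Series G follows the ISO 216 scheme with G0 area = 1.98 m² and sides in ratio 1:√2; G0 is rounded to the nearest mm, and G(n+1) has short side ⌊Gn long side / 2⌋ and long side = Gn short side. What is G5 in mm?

Let G0's short side be w mm. w · w√2 = 1.98 m² = 1,980,000 mm², so w ≈ 1183.2 mm and w√2 ≈ 1673.4 mm → G0 = 1183 × 1673 mm.
G1: ⌊1673/2⌋ × 1183 = 836 × 1183 mm
G2: ⌊1183/2⌋ × 836 = 591 × 836 mm
G3: ⌊836/2⌋ × 591 = 418 × 591 mm
G4: ⌊591/2⌋ × 418 = 295 × 418 mm
G5: ⌊418/2⌋ × 295 = 209 × 295 mm

209 × 295 mm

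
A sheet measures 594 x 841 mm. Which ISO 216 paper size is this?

Aspect ratio 841/594 ≈ 1.416 — close to the ISO √2 ≈ 1.414.
In the A-series (A0 area = 1 m²): A1 = 594 × 841 mm.

A1 (594 × 841 mm)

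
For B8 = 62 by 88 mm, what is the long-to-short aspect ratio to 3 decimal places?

88 / 62 = 1.419
ISO 216 targets √2 ≈ 1.414; the +0.005 deviation is from mm rounding.

1.419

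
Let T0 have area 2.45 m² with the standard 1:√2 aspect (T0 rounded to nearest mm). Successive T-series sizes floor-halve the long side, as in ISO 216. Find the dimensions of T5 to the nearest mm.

232 × 329 mm

Let T0's short side be w mm. w · w√2 = 2.45 m² = 2,450,000 mm², so w ≈ 1316.2 mm and w√2 ≈ 1861.4 mm → T0 = 1316 × 1861 mm.
T1: ⌊1861/2⌋ × 1316 = 930 × 1316 mm
T2: ⌊1316/2⌋ × 930 = 658 × 930 mm
T3: ⌊930/2⌋ × 658 = 465 × 658 mm
T4: ⌊658/2⌋ × 465 = 329 × 465 mm
T5: ⌊465/2⌋ × 329 = 232 × 329 mm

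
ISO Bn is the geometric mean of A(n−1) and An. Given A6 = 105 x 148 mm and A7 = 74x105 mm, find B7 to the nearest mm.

Short side: √(105 · 74) = √7770 ≈ 88.1 → 88 mm
Long side: √(148 · 105) = √15540 ≈ 124.7 → 125 mm

88 × 125 mm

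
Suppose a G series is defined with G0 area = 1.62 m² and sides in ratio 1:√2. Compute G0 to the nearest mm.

Let the short side be w mm. Then w · w√2 = 1.62 m² = 1,620,000 mm².
w² = 1,620,000/√2, so w ≈ 1070.3 mm; long side = w√2 ≈ 1513.6 mm.

1070 × 1514 mm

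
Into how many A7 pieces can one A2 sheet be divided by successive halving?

32

Each ISO step halves the sheet: 1 × A2 → 2 × A3 → 4 × A4 → 8 × A5 → …
From A2 to A7 is 5 halving steps: 2^5 = 32.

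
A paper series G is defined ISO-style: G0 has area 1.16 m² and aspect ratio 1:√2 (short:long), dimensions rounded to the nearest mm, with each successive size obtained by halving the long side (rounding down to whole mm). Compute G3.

Let G0's short side be w mm. w · w√2 = 1.16 m² = 1,160,000 mm², so w ≈ 905.7 mm and w√2 ≈ 1280.8 mm → G0 = 906 × 1281 mm.
G1: ⌊1281/2⌋ × 906 = 640 × 906 mm
G2: ⌊906/2⌋ × 640 = 453 × 640 mm
G3: ⌊640/2⌋ × 453 = 320 × 453 mm

320 × 453 mm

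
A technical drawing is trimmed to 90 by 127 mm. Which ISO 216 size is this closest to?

Aspect ratio 127/90 ≈ 1.411 — close to the ISO √2 ≈ 1.414.
In the B-series (B0 = 1000 × 1414 mm): B7 = 88 × 125 mm.
Off by 4 mm total — nearest standard size.

B7 (88 × 125 mm)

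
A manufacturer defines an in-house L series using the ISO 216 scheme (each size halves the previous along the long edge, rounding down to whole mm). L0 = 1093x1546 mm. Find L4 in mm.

L1: ⌊1546/2⌋ × 1093 = 773 × 1093 mm
L2: ⌊1093/2⌋ × 773 = 546 × 773 mm
L3: ⌊773/2⌋ × 546 = 386 × 546 mm
L4: ⌊546/2⌋ × 386 = 273 × 386 mm

273 × 386 mm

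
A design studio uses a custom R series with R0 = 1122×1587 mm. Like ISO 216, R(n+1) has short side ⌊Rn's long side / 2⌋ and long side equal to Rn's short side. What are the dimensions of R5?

R1: ⌊1587/2⌋ × 1122 = 793 × 1122 mm
R2: ⌊1122/2⌋ × 793 = 561 × 793 mm
R3: ⌊793/2⌋ × 561 = 396 × 561 mm
R4: ⌊561/2⌋ × 396 = 280 × 396 mm
R5: ⌊396/2⌋ × 280 = 198 × 280 mm

198 × 280 mm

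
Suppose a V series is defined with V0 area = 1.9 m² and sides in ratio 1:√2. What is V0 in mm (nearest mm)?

1159 × 1639 mm

Let the short side be w mm. Then w · w√2 = 1.9 m² = 1,900,000 mm².
w² = 1,900,000/√2, so w ≈ 1159.1 mm; long side = w√2 ≈ 1639.2 mm.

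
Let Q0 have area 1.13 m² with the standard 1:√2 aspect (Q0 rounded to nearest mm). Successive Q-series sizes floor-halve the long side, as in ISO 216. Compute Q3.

316 × 447 mm

Let Q0's short side be w mm. w · w√2 = 1.13 m² = 1,130,000 mm², so w ≈ 893.9 mm and w√2 ≈ 1264.1 mm → Q0 = 894 × 1264 mm.
Q1: ⌊1264/2⌋ × 894 = 632 × 894 mm
Q2: ⌊894/2⌋ × 632 = 447 × 632 mm
Q3: ⌊632/2⌋ × 447 = 316 × 447 mm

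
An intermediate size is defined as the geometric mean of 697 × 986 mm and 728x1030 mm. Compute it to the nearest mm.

712 × 1008 mm

Short side: √(697 · 728) = √507416 ≈ 712.3 → 712 mm
Long side: √(986 · 1030) = √1015580 ≈ 1007.8 → 1008 mm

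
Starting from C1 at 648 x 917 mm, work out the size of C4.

C2: ⌊917/2⌋ × 648 = 458 × 648 mm
C3: ⌊648/2⌋ × 458 = 324 × 458 mm
C4: ⌊458/2⌋ × 324 = 229 × 324 mm

229 × 324 mm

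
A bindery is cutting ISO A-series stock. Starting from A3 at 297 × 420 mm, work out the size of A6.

A4: ⌊420/2⌋ × 297 = 210 × 297 mm
A5: ⌊297/2⌋ × 210 = 148 × 210 mm
A6: ⌊210/2⌋ × 148 = 105 × 148 mm

105 × 148 mm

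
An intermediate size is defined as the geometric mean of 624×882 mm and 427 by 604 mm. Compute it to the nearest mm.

516 × 730 mm

Short side: √(624 · 427) = √266448 ≈ 516.2 → 516 mm
Long side: √(882 · 604) = √532728 ≈ 729.9 → 730 mm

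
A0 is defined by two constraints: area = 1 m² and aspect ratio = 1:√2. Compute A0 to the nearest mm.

Let the short side be w mm. Then the long side is w√2 and w · w√2 = 10⁶ mm².
w² = 10⁶/√2, so w = 1000 / 2^(1/4) ≈ 840.9 mm; long side = 1000 · 2^(1/4) ≈ 1189.2 mm.

841 × 1189 mm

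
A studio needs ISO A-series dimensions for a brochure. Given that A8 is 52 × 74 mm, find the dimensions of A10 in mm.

26 × 37 mm

A9: ⌊74/2⌋ × 52 = 37 × 52 mm
A10: ⌊52/2⌋ × 37 = 26 × 37 mm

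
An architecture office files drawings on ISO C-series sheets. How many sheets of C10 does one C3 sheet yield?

Each ISO step halves the sheet: 1 × C3 → 2 × C4 → 4 × C5 → 8 × C6 → …
From C3 to C10 is 7 halving steps: 2^7 = 128.

128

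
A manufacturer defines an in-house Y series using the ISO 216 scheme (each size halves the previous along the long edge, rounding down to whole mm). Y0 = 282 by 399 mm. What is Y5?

49 × 70 mm

Y1: ⌊399/2⌋ × 282 = 199 × 282 mm
Y2: ⌊282/2⌋ × 199 = 141 × 199 mm
Y3: ⌊199/2⌋ × 141 = 99 × 141 mm
Y4: ⌊141/2⌋ × 99 = 70 × 99 mm
Y5: ⌊99/2⌋ × 70 = 49 × 70 mm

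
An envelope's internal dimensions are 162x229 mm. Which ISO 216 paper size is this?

Aspect ratio 229/162 ≈ 1.414 — close to the ISO √2 ≈ 1.414.
In the C-series (envelope sizes, between A and B): C5 = 162 × 229 mm.

C5 (162 × 229 mm)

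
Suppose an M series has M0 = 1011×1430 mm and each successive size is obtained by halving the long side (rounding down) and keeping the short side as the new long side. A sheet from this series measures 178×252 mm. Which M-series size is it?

M5

M0: 1011 × 1430 mm
M1: 715 × 1011 mm
M2: 505 × 715 mm
M3: 357 × 505 mm
M4: 252 × 357 mm
M5: 178 × 252 mm
M6: 126 × 178 mm
→ matches M5.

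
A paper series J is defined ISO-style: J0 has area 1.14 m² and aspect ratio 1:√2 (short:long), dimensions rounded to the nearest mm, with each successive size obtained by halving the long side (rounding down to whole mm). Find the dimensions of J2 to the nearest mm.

Let J0's short side be w mm. w · w√2 = 1.14 m² = 1,140,000 mm², so w ≈ 897.8 mm and w√2 ≈ 1269.7 mm → J0 = 898 × 1270 mm.
J1: ⌊1270/2⌋ × 898 = 635 × 898 mm
J2: ⌊898/2⌋ × 635 = 449 × 635 mm

449 × 635 mm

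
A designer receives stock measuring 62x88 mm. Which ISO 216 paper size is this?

B8 (62 × 88 mm)

Aspect ratio 88/62 ≈ 1.419 — close to the ISO √2 ≈ 1.414.
In the B-series (B0 = 1000 × 1414 mm): B8 = 62 × 88 mm.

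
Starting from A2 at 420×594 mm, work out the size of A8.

A3: ⌊594/2⌋ × 420 = 297 × 420 mm
A4: ⌊420/2⌋ × 297 = 210 × 297 mm
A5: ⌊297/2⌋ × 210 = 148 × 210 mm
A6: ⌊210/2⌋ × 148 = 105 × 148 mm
A7: ⌊148/2⌋ × 105 = 74 × 105 mm
A8: ⌊105/2⌋ × 74 = 52 × 74 mm

52 × 74 mm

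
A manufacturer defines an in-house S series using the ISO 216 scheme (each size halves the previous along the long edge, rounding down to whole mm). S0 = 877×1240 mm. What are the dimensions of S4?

219 × 310 mm

S1: ⌊1240/2⌋ × 877 = 620 × 877 mm
S2: ⌊877/2⌋ × 620 = 438 × 620 mm
S3: ⌊620/2⌋ × 438 = 310 × 438 mm
S4: ⌊438/2⌋ × 310 = 219 × 310 mm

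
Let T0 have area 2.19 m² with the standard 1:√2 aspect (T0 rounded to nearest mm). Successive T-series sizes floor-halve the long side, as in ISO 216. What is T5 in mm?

Let T0's short side be w mm. w · w√2 = 2.19 m² = 2,190,000 mm², so w ≈ 1244.4 mm and w√2 ≈ 1759.9 mm → T0 = 1244 × 1760 mm.
T1: ⌊1760/2⌋ × 1244 = 880 × 1244 mm
T2: ⌊1244/2⌋ × 880 = 622 × 880 mm
T3: ⌊880/2⌋ × 622 = 440 × 622 mm
T4: ⌊622/2⌋ × 440 = 311 × 440 mm
T5: ⌊440/2⌋ × 311 = 220 × 311 mm

220 × 311 mm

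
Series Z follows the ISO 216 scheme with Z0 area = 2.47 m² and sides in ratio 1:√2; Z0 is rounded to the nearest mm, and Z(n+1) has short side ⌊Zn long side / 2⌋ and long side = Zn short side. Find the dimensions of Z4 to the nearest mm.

Let Z0's short side be w mm. w · w√2 = 2.47 m² = 2,470,000 mm², so w ≈ 1321.6 mm and w√2 ≈ 1869.0 mm → Z0 = 1322 × 1869 mm.
Z1: ⌊1869/2⌋ × 1322 = 934 × 1322 mm
Z2: ⌊1322/2⌋ × 934 = 661 × 934 mm
Z3: ⌊934/2⌋ × 661 = 467 × 661 mm
Z4: ⌊661/2⌋ × 467 = 330 × 467 mm

330 × 467 mm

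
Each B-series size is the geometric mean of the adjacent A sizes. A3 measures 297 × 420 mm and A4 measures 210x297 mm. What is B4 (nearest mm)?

Short side: √(297 · 210) = √62370 ≈ 249.7 → 250 mm
Long side: √(420 · 297) = √124740 ≈ 353.2 → 353 mm

250 × 353 mm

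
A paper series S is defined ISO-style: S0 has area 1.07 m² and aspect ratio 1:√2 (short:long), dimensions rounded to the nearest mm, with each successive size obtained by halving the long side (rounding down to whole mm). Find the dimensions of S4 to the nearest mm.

Let S0's short side be w mm. w · w√2 = 1.07 m² = 1,070,000 mm², so w ≈ 869.8 mm and w√2 ≈ 1230.1 mm → S0 = 870 × 1230 mm.
S1: ⌊1230/2⌋ × 870 = 615 × 870 mm
S2: ⌊870/2⌋ × 615 = 435 × 615 mm
S3: ⌊615/2⌋ × 435 = 307 × 435 mm
S4: ⌊435/2⌋ × 307 = 217 × 307 mm

217 × 307 mm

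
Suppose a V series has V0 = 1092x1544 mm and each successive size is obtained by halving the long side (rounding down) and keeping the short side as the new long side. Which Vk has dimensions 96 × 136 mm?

V0: 1092 × 1544 mm
V1: 772 × 1092 mm
V2: 546 × 772 mm
V3: 386 × 546 mm
V4: 273 × 386 mm
V5: 193 × 273 mm
V6: 136 × 193 mm
V7: 96 × 136 mm
V8: 68 × 96 mm
→ matches V7.

V7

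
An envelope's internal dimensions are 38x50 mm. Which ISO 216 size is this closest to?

Aspect ratio 50/38 ≈ 1.316 (ISO target is √2 ≈ 1.414).
In the A-series (A0 area = 1 m²): A9 = 37 × 52 mm.
Off by 3 mm total — nearest standard size.

A9 (37 × 52 mm)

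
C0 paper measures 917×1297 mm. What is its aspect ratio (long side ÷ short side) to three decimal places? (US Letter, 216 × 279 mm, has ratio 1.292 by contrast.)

1.414

1297 / 917 = 1.414
Matches √2 ≈ 1.414 — the ISO 216 defining ratio.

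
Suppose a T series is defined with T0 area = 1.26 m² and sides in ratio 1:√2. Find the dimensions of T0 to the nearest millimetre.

944 × 1335 mm

Let the short side be w mm. Then w · w√2 = 1.26 m² = 1,260,000 mm².
w² = 1,260,000/√2, so w ≈ 943.9 mm; long side = w√2 ≈ 1334.9 mm.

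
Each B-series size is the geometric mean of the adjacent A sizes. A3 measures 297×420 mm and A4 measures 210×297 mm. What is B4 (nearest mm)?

250 × 353 mm

Short side: √(297 · 210) = √62370 ≈ 249.7 → 250 mm
Long side: √(420 · 297) = √124740 ≈ 353.2 → 353 mm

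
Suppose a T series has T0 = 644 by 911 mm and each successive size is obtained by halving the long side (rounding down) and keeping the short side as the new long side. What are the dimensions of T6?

80 × 113 mm

T1: ⌊911/2⌋ × 644 = 455 × 644 mm
T2: ⌊644/2⌋ × 455 = 322 × 455 mm
T3: ⌊455/2⌋ × 322 = 227 × 322 mm
T4: ⌊322/2⌋ × 227 = 161 × 227 mm
T5: ⌊227/2⌋ × 161 = 113 × 161 mm
T6: ⌊161/2⌋ × 113 = 80 × 113 mm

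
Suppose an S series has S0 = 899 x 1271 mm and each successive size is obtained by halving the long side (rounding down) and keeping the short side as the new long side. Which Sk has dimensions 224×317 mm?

S4

S0: 899 × 1271 mm
S1: 635 × 899 mm
S2: 449 × 635 mm
S3: 317 × 449 mm
S4: 224 × 317 mm
S5: 158 × 224 mm
→ matches S4.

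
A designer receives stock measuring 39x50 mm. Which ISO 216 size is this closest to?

Aspect ratio 50/39 ≈ 1.282 (ISO target is √2 ≈ 1.414).
In the A-series (A0 area = 1 m²): A9 = 37 × 52 mm.
Off by 4 mm total — nearest standard size.

A9 (37 × 52 mm)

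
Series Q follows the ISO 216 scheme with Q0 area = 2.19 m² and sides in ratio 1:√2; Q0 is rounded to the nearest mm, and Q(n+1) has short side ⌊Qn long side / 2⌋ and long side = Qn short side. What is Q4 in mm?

311 × 440 mm

Let Q0's short side be w mm. w · w√2 = 2.19 m² = 2,190,000 mm², so w ≈ 1244.4 mm and w√2 ≈ 1759.9 mm → Q0 = 1244 × 1760 mm.
Q1: ⌊1760/2⌋ × 1244 = 880 × 1244 mm
Q2: ⌊1244/2⌋ × 880 = 622 × 880 mm
Q3: ⌊880/2⌋ × 622 = 440 × 622 mm
Q4: ⌊622/2⌋ × 440 = 311 × 440 mm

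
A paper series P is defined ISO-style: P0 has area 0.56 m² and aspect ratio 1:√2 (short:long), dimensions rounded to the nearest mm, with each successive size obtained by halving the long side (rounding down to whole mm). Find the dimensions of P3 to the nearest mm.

Let P0's short side be w mm. w · w√2 = 0.56 m² = 560,000 mm², so w ≈ 629.3 mm and w√2 ≈ 889.9 mm → P0 = 629 × 890 mm.
P1: ⌊890/2⌋ × 629 = 445 × 629 mm
P2: ⌊629/2⌋ × 445 = 314 × 445 mm
P3: ⌊445/2⌋ × 314 = 222 × 314 mm

222 × 314 mm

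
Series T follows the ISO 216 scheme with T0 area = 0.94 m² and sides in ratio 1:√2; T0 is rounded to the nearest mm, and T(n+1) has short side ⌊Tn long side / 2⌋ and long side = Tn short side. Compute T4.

203 × 288 mm

Let T0's short side be w mm. w · w√2 = 0.94 m² = 940,000 mm², so w ≈ 815.3 mm and w√2 ≈ 1153.0 mm → T0 = 815 × 1153 mm.
T1: ⌊1153/2⌋ × 815 = 576 × 815 mm
T2: ⌊815/2⌋ × 576 = 407 × 576 mm
T3: ⌊576/2⌋ × 407 = 288 × 407 mm
T4: ⌊407/2⌋ × 288 = 203 × 288 mm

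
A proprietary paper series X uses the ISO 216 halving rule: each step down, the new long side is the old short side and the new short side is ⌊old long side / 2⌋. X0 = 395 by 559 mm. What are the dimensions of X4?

X1: ⌊559/2⌋ × 395 = 279 × 395 mm
X2: ⌊395/2⌋ × 279 = 197 × 279 mm
X3: ⌊279/2⌋ × 197 = 139 × 197 mm
X4: ⌊197/2⌋ × 139 = 98 × 139 mm

98 × 139 mm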